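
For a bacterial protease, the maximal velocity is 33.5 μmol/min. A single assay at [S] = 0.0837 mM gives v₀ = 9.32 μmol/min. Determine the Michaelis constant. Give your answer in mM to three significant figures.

From v = Vmax[S]/(Km+[S]), Km = [S](Vmax − v)/v.
Km = 0.0837 × (33.5 − 9.32) / 9.32 = 2.024/9.32 = 0.217 mM.

0.217 mM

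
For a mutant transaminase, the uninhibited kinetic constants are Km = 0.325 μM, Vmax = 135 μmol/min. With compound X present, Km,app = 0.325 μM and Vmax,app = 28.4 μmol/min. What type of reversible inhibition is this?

Vmax decreases (135 → 28.4 μmol/min) while Km is unchanged — pure noncompetitive inhibition.

noncompetitive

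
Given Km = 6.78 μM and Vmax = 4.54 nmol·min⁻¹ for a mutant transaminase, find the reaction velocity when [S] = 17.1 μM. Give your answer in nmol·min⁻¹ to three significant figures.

3.25 nmol·min⁻¹

v = Vmax·[S]/(Km + [S]) = 4.54 × 17.1 / (6.78 + 17.1)
  = 77.63 / 23.88 = 3.25 nmol·min⁻¹.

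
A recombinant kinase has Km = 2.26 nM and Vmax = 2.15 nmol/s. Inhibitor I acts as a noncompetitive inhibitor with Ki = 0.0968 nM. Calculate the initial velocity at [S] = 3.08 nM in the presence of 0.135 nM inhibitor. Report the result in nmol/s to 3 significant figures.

0.518 nmol/s

With α = 1 + [I]/Ki = 1 + 0.135/0.0968 = 2.395, the noncompetitive rate law is v = (Vmax/α)·[S] / (Km + [S]).
v = (2.15/2.395)×3.08 / (2.26 + 3.08) = 2.765/5.340 = 0.518 nmol/s.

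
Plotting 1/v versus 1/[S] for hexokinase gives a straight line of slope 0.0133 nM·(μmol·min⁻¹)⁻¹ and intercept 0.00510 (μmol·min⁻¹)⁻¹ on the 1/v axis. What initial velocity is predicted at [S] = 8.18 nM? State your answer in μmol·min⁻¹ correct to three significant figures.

The y-intercept is 1/Vmax, so Vmax = 1/0.00510 = 196 μmol·min⁻¹.
The slope is Km/Vmax, so Km = 0.0133 × 196 = 2.61 nM.
Then v = 196 × 8.18/(2.61 + 8.18) = 149 μmol·min⁻¹.

149 μmol·min⁻¹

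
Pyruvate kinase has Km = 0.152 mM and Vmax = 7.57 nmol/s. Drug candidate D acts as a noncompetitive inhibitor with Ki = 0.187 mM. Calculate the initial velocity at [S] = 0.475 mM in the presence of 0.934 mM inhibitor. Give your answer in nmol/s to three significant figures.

With α = 1 + [I]/Ki = 1 + 0.934/0.187 = 5.995, the noncompetitive rate law is v = (Vmax/α)·[S] / (Km + [S]).
v = (7.57/5.995)×0.475 / (0.152 + 0.475) = 0.5998/0.6270 = 0.957 nmol/s.

0.957 nmol/s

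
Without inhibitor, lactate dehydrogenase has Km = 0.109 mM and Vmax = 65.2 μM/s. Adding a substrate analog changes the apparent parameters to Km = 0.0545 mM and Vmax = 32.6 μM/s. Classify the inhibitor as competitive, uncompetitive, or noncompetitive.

Both Km and Vmax decrease by the same factor (~2.00-fold) — characteristic of uncompetitive inhibition.

uncompetitive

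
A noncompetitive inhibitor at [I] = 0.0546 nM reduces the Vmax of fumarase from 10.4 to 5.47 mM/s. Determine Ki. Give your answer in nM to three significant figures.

Noncompetitive: Vmax,app = Vmax/α with α = 1 + [I]/Ki.
α = Vmax/Vmax,app = 10.4/5.47 = 1.901.
Since α = 1 + [I]/Ki, [I]/Ki = 1.901 − 1 = 0.9013 and Ki = 0.0546/0.9013 = 0.0606 nM.

0.0606 nM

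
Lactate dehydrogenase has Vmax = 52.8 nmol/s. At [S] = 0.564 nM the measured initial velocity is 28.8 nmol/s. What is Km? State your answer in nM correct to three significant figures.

v/Vmax = 28.8/52.8 = 0.5455 = [S]/(Km+[S]).
So Km + [S] = [S]/0.5455 = 1.034 nM, giving Km = 1.034 − 0.564 = 0.470 nM.

0.470 nM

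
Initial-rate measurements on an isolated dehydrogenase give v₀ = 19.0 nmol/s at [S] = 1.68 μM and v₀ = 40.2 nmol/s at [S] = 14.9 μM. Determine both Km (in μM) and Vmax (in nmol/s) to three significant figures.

In reciprocal form, 1/v = (Km/Vmax)·(1/[S]) + 1/Vmax. The two points give (1/[S], 1/v) = (0.5952, 0.05263) and (0.06711, 0.02488).
Slope = (0.05263 − 0.02488)/(0.5952 − 0.06711) = 0.05256; intercept = 0.05263 − 0.05256×0.5952 = 0.02135.
Vmax = 1/intercept = 46.8 nmol/s; Km = slope × Vmax = 0.05256 × 46.8 = 2.46 μM.

Km = 2.46 μM; Vmax = 46.8 nmol/s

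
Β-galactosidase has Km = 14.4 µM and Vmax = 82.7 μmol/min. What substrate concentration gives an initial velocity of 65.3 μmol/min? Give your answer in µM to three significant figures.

Rearranging v = Vmax[S]/(Km+[S]) gives [S] = Km·v/(Vmax − v).
[S] = 14.4 × 65.3 / (82.7 − 65.3) = 940.3/17.40 = 54.0 µM.

54.0 µM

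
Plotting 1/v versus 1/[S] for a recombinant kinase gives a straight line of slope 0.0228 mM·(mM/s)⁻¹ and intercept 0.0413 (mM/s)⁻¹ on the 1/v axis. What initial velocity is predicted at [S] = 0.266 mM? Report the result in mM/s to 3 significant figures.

7.87 mM/s

The y-intercept is 1/Vmax, so Vmax = 1/0.0413 = 24.2 mM/s.
The slope is Km/Vmax, so Km = 0.0228 × 24.2 = 0.552 mM.
Then v = 24.2 × 0.266/(0.552 + 0.266) = 7.87 mM/s.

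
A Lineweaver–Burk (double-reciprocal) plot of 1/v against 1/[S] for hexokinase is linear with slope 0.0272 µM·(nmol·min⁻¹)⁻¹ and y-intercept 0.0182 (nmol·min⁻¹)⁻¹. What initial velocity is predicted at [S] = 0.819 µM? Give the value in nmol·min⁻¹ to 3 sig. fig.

The y-intercept is 1/Vmax, so Vmax = 1/0.0182 = 54.9 nmol·min⁻¹.
The slope is Km/Vmax, so Km = 0.0272 × 54.9 = 1.49 µM.
Then v = 54.9 × 0.819/(1.49 + 0.819) = 19.5 nmol·min⁻¹.

19.5 nmol·min⁻¹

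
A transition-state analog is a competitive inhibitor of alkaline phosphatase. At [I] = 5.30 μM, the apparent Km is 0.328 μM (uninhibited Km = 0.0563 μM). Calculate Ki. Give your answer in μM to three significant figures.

1.10 μM

Competitive: Km,app = α·Km with α = 1 + [I]/Ki.
α = Km,app/Km = 0.328/0.0563 = 5.826.
Since α = 1 + [I]/Ki, [I]/Ki = 5.826 − 1 = 4.826 and Ki = 5.30/4.826 = 1.10 μM.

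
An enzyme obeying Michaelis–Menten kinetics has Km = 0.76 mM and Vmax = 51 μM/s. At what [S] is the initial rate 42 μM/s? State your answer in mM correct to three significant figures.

3.55 mM

Rearranging v = Vmax[S]/(Km+[S]) gives [S] = Km·v/(Vmax − v).
[S] = 0.76 × 42 / (51 − 42) = 31.92/9.000 = 3.55 mM.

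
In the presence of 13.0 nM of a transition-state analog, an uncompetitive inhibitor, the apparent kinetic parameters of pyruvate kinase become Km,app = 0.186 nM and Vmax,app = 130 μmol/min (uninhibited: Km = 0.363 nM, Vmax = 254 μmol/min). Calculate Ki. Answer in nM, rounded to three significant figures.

13.6 nM

Uncompetitive: Vmax,app = Vmax/α (and Km,app = Km/α) with α = 1 + [I]/Ki.
α = Vmax/Vmax,app = 254/130 = 1.954.
Since α = 1 + [I]/Ki, [I]/Ki = 1.954 − 1 = 0.9538 and Ki = 13.0/0.9538 = 13.6 nM.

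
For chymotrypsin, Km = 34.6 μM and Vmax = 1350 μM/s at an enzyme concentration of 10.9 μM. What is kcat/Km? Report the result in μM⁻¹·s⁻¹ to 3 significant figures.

kcat = Vmax/[E]total = 1350/10.9 = 124 s⁻¹.
kcat/Km = 124/34.6 = 3.58 μM⁻¹·s⁻¹.

3.58 μM⁻¹·s⁻¹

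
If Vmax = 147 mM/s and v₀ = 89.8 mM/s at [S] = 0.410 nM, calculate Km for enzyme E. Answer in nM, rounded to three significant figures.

0.261 nM

From v = Vmax[S]/(Km+[S]), Km = [S](Vmax − v)/v.
Km = 0.410 × (147 − 89.8) / 89.8 = 23.45/89.8 = 0.261 nM.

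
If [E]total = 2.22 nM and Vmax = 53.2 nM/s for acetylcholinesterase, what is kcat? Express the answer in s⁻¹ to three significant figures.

kcat = Vmax/[E]total = 53.2 nM/s / 2.22 nM = 24.0 s⁻¹.

24.0 s⁻¹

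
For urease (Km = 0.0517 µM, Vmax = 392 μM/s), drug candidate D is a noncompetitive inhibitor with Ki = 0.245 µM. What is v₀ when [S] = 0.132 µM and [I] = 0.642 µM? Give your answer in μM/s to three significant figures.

α = 1 + [I]/Ki = 1 + 0.642/0.245 = 3.620.
For a noncompetitive inhibitor, Vmax is reduced to Vmax/α while Km is unchanged: Km,app = 0.0517 µM, Vmax,app = 108 μM/s.
v = Vmax,app·[S]/(Km,app + [S]) = 108 × 0.132/(0.0517 + 0.132) = 77.8 μM/s.

77.8 μM/s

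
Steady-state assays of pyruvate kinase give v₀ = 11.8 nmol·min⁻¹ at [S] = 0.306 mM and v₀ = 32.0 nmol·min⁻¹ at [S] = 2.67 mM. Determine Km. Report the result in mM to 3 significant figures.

0.760 mM

In reciprocal form, 1/v = (Km/Vmax)·(1/[S]) + 1/Vmax. The two points give (1/[S], 1/v) = (3.268, 0.08475) and (0.3745, 0.03125).
Slope = (0.08475 − 0.03125)/(3.268 − 0.3745) = 0.01849; intercept = 0.08475 − 0.01849×3.268 = 0.02433.
Vmax = 1/intercept = 41.1 nmol·min⁻¹; Km = slope × Vmax = 0.01849 × 41.1 = 0.760 mM.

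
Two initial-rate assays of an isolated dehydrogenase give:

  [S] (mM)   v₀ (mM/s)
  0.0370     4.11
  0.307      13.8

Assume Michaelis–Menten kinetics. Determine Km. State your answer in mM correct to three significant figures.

0.147 mM

From v = Vmax[S]/(Km+[S]), each point gives Vmax = v(Km+[S])/[S].
Equating: 4.11(Km+0.0370)/0.0370 = 13.8(Km+0.307)/0.307.
111.1·Km + 4.11 = 44.95·Km + 13.8, so (111.1 − 44.95)·Km = 13.8 − 4.11.
Km = 9.690/66.13 = 0.147 mM; then Vmax = 4.11(0.147+0.0370)/0.0370 = 20.4 mM/s.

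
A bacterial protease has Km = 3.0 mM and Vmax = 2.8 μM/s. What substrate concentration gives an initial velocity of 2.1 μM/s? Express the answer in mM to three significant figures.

9.00 mM

Rearranging v = Vmax[S]/(Km+[S]) gives [S] = Km·v/(Vmax − v).
[S] = 3.0 × 2.1 / (2.8 − 2.1) = 6.300/0.7000 = 9.00 mM.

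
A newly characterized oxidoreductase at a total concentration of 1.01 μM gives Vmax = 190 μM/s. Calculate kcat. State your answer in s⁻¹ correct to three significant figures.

188 s⁻¹

kcat = Vmax/[E]total = 190 μM/s / 1.01 μM = 188 s⁻¹.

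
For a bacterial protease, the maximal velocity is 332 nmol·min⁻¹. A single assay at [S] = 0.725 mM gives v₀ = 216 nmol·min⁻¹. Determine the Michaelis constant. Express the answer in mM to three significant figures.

0.389 mM

From v = Vmax[S]/(Km+[S]), Km = [S](Vmax − v)/v.
Km = 0.725 × (332 − 216) / 216 = 84.10/216 = 0.389 mM.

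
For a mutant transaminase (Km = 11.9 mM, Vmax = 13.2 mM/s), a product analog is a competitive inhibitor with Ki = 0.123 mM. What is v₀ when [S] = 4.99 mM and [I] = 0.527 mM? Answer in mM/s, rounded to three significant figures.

0.970 mM/s

α = 1 + [I]/Ki = 1 + 0.527/0.123 = 5.285.
For a competitive inhibitor, Vmax is unchanged and the apparent Km becomes α·Km: Km,app = 62.9 mM, Vmax,app = 13.2 mM/s.
v = Vmax,app·[S]/(Km,app + [S]) = 13.2 × 4.99/(62.9 + 4.99) = 0.970 mM/s.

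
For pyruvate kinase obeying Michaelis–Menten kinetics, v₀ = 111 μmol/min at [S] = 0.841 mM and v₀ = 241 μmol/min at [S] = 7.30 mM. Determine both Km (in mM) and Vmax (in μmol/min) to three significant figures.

From v = Vmax[S]/(Km+[S]), each point gives Vmax = v(Km+[S])/[S].
Equating: 111(Km+0.841)/0.841 = 241(Km+7.30)/7.30.
132.0·Km + 111 = 33.01·Km + 241, so (132.0 − 33.01)·Km = 241 − 111.
Km = 130.0/98.97 = 1.31 mM; then Vmax = 111(1.31+0.841)/0.841 = 284 μmol/min.

Km = 1.31 mM; Vmax = 284 μmol/min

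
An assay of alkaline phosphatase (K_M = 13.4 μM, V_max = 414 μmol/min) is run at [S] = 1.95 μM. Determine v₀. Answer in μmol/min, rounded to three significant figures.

52.6 μmol/min

v = Vmax·[S]/(Km + [S]) = 414 × 1.95 / (13.4 + 1.95)
  = 807.3 / 15.35 = 52.6 μmol/min.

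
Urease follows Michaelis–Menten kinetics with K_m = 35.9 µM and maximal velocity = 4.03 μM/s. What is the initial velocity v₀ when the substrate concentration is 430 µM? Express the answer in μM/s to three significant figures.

v = Vmax·[S]/(Km + [S]) = 4.03 × 430 / (35.9 + 430)
  = 1733 / 465.9 = 3.72 μM/s.

3.72 μM/s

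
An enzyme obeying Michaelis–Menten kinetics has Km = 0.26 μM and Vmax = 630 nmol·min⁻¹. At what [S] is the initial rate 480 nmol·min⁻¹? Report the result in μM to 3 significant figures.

Rearranging v = Vmax[S]/(Km+[S]) gives [S] = Km·v/(Vmax − v).
[S] = 0.26 × 480 / (630 − 480) = 124.8/150.0 = 0.832 μM.

0.832 μM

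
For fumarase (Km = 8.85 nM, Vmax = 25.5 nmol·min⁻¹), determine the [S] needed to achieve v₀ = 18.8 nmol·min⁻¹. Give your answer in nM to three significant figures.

The required fractional saturation is v/Vmax = 18.8/25.5 = 0.7373.
Then [S]/(Km+[S]) = 0.7373 ⇒ [S] = 8.85 × 0.7373/(1 − 0.7373) = 24.8 nM.

24.8 nM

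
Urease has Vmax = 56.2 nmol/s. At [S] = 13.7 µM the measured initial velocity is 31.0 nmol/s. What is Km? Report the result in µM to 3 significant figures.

v/Vmax = 31.0/56.2 = 0.5516 = [S]/(Km+[S]).
So Km + [S] = [S]/0.5516 = 24.84 µM, giving Km = 24.84 − 13.7 = 11.1 µM.

11.1 µM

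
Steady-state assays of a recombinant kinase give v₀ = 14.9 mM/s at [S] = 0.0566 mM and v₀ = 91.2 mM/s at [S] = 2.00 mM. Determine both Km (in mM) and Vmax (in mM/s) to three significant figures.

From v = Vmax[S]/(Km+[S]), each point gives Vmax = v(Km+[S])/[S].
Equating: 14.9(Km+0.0566)/0.0566 = 91.2(Km+2.00)/2.00.
263.3·Km + 14.9 = 45.60·Km + 91.2, so (263.3 − 45.60)·Km = 91.2 − 14.9.
Km = 76.30/217.7 = 0.351 mM; then Vmax = 14.9(0.351+0.0566)/0.0566 = 107 mM/s.

Km = 0.351 mM; Vmax = 107 mM/s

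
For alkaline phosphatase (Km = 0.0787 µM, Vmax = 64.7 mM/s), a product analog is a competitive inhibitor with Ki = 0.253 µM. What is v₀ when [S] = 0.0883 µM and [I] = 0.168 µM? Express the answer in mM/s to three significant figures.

26.1 mM/s

α = 1 + [I]/Ki = 1 + 0.168/0.253 = 1.664.
For a competitive inhibitor, Vmax is unchanged and the apparent Km becomes α·Km: Km,app = 0.131 µM, Vmax,app = 64.7 mM/s.
v = Vmax,app·[S]/(Km,app + [S]) = 64.7 × 0.0883/(0.131 + 0.0883) = 26.1 mM/s.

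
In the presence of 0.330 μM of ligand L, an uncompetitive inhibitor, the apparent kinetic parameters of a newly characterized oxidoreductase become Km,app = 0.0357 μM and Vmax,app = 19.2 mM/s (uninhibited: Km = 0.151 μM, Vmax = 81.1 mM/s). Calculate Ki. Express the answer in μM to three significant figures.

Uncompetitive: Vmax,app = Vmax/α (and Km,app = Km/α) with α = 1 + [I]/Ki.
α = Vmax/Vmax,app = 81.1/19.2 = 4.224.
Ki = [I]/(α − 1) = 0.330/3.224 = 0.102 μM.

0.102 μM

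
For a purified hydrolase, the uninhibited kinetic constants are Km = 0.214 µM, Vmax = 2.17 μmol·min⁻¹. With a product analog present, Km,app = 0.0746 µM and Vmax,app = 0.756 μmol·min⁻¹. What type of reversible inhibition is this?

uncompetitive

Both Km and Vmax decrease by the same factor (~2.87-fold) — characteristic of uncompetitive inhibition.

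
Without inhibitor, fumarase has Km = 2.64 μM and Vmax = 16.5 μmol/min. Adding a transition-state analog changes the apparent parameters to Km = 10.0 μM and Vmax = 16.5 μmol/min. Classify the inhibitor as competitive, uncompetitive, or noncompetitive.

Km increases (2.64 → 10.0 μM) while Vmax is unchanged — the hallmark of competitive inhibition.

competitive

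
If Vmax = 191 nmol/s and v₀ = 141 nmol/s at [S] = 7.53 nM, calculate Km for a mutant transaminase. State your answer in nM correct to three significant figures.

2.67 nM

v/Vmax = 141/191 = 0.7382 = [S]/(Km+[S]).
So Km + [S] = [S]/0.7382 = 10.20 nM, giving Km = 10.20 − 7.53 = 2.67 nM.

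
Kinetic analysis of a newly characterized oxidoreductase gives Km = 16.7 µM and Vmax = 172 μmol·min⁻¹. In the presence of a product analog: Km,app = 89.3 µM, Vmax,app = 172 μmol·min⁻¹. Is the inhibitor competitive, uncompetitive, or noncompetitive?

competitive

Km increases (16.7 → 89.3 µM) while Vmax is unchanged — the hallmark of competitive inhibition.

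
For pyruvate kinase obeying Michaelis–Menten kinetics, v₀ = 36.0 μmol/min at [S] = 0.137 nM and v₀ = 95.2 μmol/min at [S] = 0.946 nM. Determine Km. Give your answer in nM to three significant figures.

From v = Vmax[S]/(Km+[S]), each point gives Vmax = v(Km+[S])/[S].
Equating: 36.0(Km+0.137)/0.137 = 95.2(Km+0.946)/0.946.
262.8·Km + 36.0 = 100.6·Km + 95.2, so (262.8 − 100.6)·Km = 95.2 − 36.0.
Km = 59.20/162.1 = 0.365 nM; then Vmax = 36.0(0.365+0.137)/0.137 = 132 μmol/min.

0.365 nM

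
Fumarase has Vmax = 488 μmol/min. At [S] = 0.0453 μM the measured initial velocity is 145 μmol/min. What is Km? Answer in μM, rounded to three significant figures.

0.107 μM

From v = Vmax[S]/(Km+[S]), Km = [S](Vmax − v)/v.
Km = 0.0453 × (488 − 145) / 145 = 15.54/145 = 0.107 μM.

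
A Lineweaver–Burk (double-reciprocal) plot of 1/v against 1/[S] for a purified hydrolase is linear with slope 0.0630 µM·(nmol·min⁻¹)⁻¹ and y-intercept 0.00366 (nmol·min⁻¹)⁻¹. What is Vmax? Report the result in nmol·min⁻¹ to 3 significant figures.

273 nmol·min⁻¹

The y-intercept of a Lineweaver–Burk plot equals 1/Vmax, so Vmax = 1/0.00366 = 273 nmol·min⁻¹.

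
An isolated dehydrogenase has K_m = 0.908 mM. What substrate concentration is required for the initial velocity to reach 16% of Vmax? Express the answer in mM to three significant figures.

0.173 mM

v/Vmax = [S]/(Km+[S]) = 0.16, so [S] = Km·0.16/(1 − 0.16) = 0.908 × 0.1905.
[S] = 0.173 mM.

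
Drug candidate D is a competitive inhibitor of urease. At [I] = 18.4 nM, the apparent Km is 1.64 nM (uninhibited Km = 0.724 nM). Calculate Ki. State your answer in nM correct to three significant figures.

Competitive: Km,app = α·Km with α = 1 + [I]/Ki.
α = Km,app/Km = 1.64/0.724 = 2.265.
Since α = 1 + [I]/Ki, [I]/Ki = 2.265 − 1 = 1.265 and Ki = 18.4/1.265 = 14.5 nM.

14.5 nM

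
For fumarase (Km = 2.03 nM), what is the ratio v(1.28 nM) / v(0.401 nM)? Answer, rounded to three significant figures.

2.34

The fractional saturations are [S]/(Km+[S]) = 0.401/2.431 = 0.1650 and 1.28/3.310 = 0.3867.
v₂/v₁ is just their ratio: 0.3867/0.1650 = 2.34.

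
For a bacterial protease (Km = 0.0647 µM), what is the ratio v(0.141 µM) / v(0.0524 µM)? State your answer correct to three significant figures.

1.53

Since Vmax cancels, v₂/v₁ = [S]₂(Km+[S]₁) / [S]₁(Km+[S]₂).
= 0.141×(0.0647+0.0524) / (0.0524×(0.0647+0.141)) = 0.01651/0.01078 = 1.53.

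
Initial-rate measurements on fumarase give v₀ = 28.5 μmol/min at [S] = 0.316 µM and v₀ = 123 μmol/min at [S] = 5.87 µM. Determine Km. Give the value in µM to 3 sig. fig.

In reciprocal form, 1/v = (Km/Vmax)·(1/[S]) + 1/Vmax. The two points give (1/[S], 1/v) = (3.165, 0.03509) and (0.1704, 0.008130).
Slope = (0.03509 − 0.008130)/(3.165 − 0.1704) = 0.009003; intercept = 0.03509 − 0.009003×3.165 = 0.006596.
Vmax = 1/intercept = 152 μmol/min; Km = slope × Vmax = 0.009003 × 152 = 1.36 µM.

1.36 µM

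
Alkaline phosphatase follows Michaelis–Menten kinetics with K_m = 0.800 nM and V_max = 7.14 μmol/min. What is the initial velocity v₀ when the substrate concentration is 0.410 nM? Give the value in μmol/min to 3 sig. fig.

v = Vmax·[S]/(Km + [S]) = 7.14 × 0.410 / (0.800 + 0.410)
  = 2.927 / 1.210 = 2.42 μmol/min.

2.42 μmol/min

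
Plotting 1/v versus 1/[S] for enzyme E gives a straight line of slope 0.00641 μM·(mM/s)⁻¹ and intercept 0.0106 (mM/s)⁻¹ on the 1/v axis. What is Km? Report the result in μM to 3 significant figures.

0.605 μM

y-intercept = 1/Vmax ⇒ Vmax = 94.3 mM/s; slope = Km/Vmax ⇒ Km = slope × Vmax.
Km = 0.00641 × 94.3 = 0.605 μM.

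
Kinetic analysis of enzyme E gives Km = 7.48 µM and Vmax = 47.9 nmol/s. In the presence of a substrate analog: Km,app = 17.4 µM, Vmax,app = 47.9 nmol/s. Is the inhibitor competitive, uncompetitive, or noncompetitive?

Km increases (7.48 → 17.4 µM) while Vmax is unchanged — the hallmark of competitive inhibition.

competitive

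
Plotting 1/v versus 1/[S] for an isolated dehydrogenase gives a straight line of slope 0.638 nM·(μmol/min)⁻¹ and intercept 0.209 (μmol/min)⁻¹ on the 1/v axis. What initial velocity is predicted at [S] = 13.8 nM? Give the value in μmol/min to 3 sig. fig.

The y-intercept is 1/Vmax, so Vmax = 1/0.209 = 4.78 μmol/min.
The slope is Km/Vmax, so Km = 0.638 × 4.78 = 3.05 nM.
Then v = 4.78 × 13.8/(3.05 + 13.8) = 3.92 μmol/min.

3.92 μmol/min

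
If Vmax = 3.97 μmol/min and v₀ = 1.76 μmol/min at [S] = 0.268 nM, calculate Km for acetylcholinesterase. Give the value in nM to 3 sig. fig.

0.337 nM

From v = Vmax[S]/(Km+[S]), Km = [S](Vmax − v)/v.
Km = 0.268 × (3.97 − 1.76) / 1.76 = 0.5923/1.76 = 0.337 nM.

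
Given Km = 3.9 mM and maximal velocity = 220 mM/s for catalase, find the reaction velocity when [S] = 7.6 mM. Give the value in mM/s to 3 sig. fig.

v = Vmax·[S]/(Km + [S]) = 220 × 7.6 / (3.9 + 7.6)
  = 1672 / 11.50 = 145 mM/s.

145 mM/s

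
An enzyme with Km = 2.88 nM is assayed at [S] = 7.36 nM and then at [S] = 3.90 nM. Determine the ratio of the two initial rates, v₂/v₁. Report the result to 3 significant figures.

The fractional saturations are [S]/(Km+[S]) = 7.36/10.24 = 0.7188 and 3.90/6.780 = 0.5752.
v₂/v₁ is just their ratio: 0.5752/0.7188 = 0.800.

0.800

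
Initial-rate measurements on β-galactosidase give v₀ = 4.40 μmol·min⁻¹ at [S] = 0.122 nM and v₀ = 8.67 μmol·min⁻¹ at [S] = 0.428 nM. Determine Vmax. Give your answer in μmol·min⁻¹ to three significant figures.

In reciprocal form, 1/v = (Km/Vmax)·(1/[S]) + 1/Vmax. The two points give (1/[S], 1/v) = (8.197, 0.2273) and (2.336, 0.1153).
Slope = (0.2273 − 0.1153)/(8.197 − 2.336) = 0.01910; intercept = 0.2273 − 0.01910×8.197 = 0.07071.
Vmax = 1/intercept = 14.1 μmol·min⁻¹; Km = slope × Vmax = 0.01910 × 14.1 = 0.270 nM.

14.1 μmol·min⁻¹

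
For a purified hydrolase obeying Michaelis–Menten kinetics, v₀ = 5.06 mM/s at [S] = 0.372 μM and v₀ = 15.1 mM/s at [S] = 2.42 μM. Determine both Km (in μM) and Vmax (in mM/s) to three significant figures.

From v = Vmax[S]/(Km+[S]), each point gives Vmax = v(Km+[S])/[S].
Equating: 5.06(Km+0.372)/0.372 = 15.1(Km+2.42)/2.42.
13.60·Km + 5.06 = 6.240·Km + 15.1, so (13.60 − 6.240)·Km = 15.1 − 5.06.
Km = 10.04/7.362 = 1.36 μM; then Vmax = 5.06(1.36+0.372)/0.372 = 23.6 mM/s.

Km = 1.36 μM; Vmax = 23.6 mM/s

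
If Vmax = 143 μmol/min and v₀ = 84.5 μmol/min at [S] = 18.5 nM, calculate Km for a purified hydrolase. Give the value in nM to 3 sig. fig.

12.8 nM

From v = Vmax[S]/(Km+[S]), Km = [S](Vmax − v)/v.
Km = 18.5 × (143 − 84.5) / 84.5 = 1082/84.5 = 12.8 nM.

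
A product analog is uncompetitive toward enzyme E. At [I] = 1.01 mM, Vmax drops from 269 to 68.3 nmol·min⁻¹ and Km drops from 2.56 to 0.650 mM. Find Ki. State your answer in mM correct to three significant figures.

0.344 mM

Uncompetitive: Vmax,app = Vmax/α (and Km,app = Km/α) with α = 1 + [I]/Ki.
α = Vmax/Vmax,app = 269/68.3 = 3.939.
Ki = [I]/(α − 1) = 1.01/2.939 = 0.344 mM.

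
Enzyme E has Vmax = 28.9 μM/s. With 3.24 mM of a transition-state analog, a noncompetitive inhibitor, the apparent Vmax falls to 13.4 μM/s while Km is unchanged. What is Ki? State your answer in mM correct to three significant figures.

2.80 mM

Noncompetitive: Vmax,app = Vmax/α with α = 1 + [I]/Ki.
α = Vmax/Vmax,app = 28.9/13.4 = 2.157.
Since α = 1 + [I]/Ki, [I]/Ki = 2.157 − 1 = 1.157 and Ki = 3.24/1.157 = 2.80 mM.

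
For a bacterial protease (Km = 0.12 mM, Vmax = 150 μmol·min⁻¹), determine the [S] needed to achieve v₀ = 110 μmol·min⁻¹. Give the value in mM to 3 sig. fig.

0.330 mM

The required fractional saturation is v/Vmax = 110/150 = 0.7333.
Then [S]/(Km+[S]) = 0.7333 ⇒ [S] = 0.12 × 0.7333/(1 − 0.7333) = 0.330 mM.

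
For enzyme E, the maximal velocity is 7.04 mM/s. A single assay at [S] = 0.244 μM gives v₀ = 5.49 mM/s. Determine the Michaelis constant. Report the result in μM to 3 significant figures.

v/Vmax = 5.49/7.04 = 0.7798 = [S]/(Km+[S]).
So Km + [S] = [S]/0.7798 = 0.3129 μM, giving Km = 0.3129 − 0.244 = 0.0689 μM.

0.0689 μM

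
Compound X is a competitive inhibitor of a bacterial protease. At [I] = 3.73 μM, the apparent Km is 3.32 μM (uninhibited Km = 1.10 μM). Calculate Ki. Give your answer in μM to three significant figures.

1.85 μM

Competitive: Km,app = α·Km with α = 1 + [I]/Ki.
α = Km,app/Km = 3.32/1.10 = 3.018.
Since α = 1 + [I]/Ki, [I]/Ki = 3.018 − 1 = 2.018 and Ki = 3.73/2.018 = 1.85 μM.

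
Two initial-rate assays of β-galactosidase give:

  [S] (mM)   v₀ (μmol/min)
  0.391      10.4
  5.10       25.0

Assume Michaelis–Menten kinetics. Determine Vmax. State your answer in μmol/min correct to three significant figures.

28.3 μmol/min

From v = Vmax[S]/(Km+[S]), each point gives Vmax = v(Km+[S])/[S].
Equating: 10.4(Km+0.391)/0.391 = 25.0(Km+5.10)/5.10.
26.60·Km + 10.4 = 4.902·Km + 25.0, so (26.60 − 4.902)·Km = 25.0 − 10.4.
Km = 14.60/21.70 = 0.673 mM; then Vmax = 10.4(0.673+0.391)/0.391 = 28.3 μmol/min.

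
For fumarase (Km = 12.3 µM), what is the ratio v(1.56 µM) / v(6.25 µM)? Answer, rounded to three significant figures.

The fractional saturations are [S]/(Km+[S]) = 6.25/18.55 = 0.3369 and 1.56/13.86 = 0.1126.
v₂/v₁ is just their ratio: 0.1126/0.3369 = 0.334.

0.334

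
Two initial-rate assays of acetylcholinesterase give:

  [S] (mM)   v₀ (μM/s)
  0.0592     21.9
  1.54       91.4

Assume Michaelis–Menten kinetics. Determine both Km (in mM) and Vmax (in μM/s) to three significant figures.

Km = 0.224 mM; Vmax = 105 μM/s

From v = Vmax[S]/(Km+[S]), each point gives Vmax = v(Km+[S])/[S].
Equating: 21.9(Km+0.0592)/0.0592 = 91.4(Km+1.54)/1.54.
369.9·Km + 21.9 = 59.35·Km + 91.4, so (369.9 − 59.35)·Km = 91.4 − 21.9.
Km = 69.50/310.6 = 0.224 mM; then Vmax = 21.9(0.224+0.0592)/0.0592 = 105 μM/s.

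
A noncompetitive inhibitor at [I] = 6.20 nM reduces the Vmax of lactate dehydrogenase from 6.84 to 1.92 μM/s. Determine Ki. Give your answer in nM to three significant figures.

2.42 nM

Noncompetitive: Vmax,app = Vmax/α with α = 1 + [I]/Ki.
α = Vmax/Vmax,app = 6.84/1.92 = 3.562.
Ki = [I]/(α − 1) = 6.20/2.562 = 2.42 nM.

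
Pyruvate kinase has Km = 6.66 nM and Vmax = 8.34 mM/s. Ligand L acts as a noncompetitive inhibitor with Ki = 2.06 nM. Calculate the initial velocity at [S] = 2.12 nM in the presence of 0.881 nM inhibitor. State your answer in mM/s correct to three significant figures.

α = 1 + [I]/Ki = 1 + 0.881/2.06 = 1.428.
For a noncompetitive inhibitor, Vmax is reduced to Vmax/α while Km is unchanged: Km,app = 6.66 nM, Vmax,app = 5.84 mM/s.
v = Vmax,app·[S]/(Km,app + [S]) = 5.84 × 2.12/(6.66 + 2.12) = 1.41 mM/s.

1.41 mM/s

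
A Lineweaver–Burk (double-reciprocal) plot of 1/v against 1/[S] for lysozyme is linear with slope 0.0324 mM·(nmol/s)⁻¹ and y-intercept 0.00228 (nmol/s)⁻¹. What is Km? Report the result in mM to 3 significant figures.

y-intercept = 1/Vmax ⇒ Vmax = 439 nmol/s; slope = Km/Vmax ⇒ Km = slope × Vmax.
Km = 0.0324 × 439 = 14.2 mM.

14.2 mM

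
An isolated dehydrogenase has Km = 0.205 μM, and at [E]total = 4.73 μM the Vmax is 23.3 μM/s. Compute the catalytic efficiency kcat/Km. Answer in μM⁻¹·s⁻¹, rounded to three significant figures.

kcat = Vmax/[E]total = 23.3/4.73 = 4.93 s⁻¹.
kcat/Km = 4.93/0.205 = 24.0 μM⁻¹·s⁻¹.

24.0 μM⁻¹·s⁻¹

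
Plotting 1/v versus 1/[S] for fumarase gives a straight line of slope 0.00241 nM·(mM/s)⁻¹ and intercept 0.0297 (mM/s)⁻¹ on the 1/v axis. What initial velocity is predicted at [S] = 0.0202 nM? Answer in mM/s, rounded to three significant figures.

The y-intercept is 1/Vmax, so Vmax = 1/0.0297 = 33.7 mM/s.
The slope is Km/Vmax, so Km = 0.00241 × 33.7 = 0.0811 nM.
Then v = 33.7 × 0.0202/(0.0811 + 0.0202) = 6.71 mM/s.

6.71 mM/s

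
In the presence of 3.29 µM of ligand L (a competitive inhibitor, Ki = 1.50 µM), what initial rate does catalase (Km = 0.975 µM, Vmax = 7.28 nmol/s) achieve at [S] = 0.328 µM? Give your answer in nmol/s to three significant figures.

0.694 nmol/s

α = 1 + [I]/Ki = 1 + 3.29/1.50 = 3.193.
For a competitive inhibitor, Vmax is unchanged and the apparent Km becomes α·Km: Km,app = 3.11 µM, Vmax,app = 7.28 nmol/s.
v = Vmax,app·[S]/(Km,app + [S]) = 7.28 × 0.328/(3.11 + 0.328) = 0.694 nmol/s.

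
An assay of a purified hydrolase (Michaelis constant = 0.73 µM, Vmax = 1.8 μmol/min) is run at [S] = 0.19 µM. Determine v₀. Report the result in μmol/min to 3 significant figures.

0.372 μmol/min

v = Vmax·[S]/(Km + [S]) = 1.8 × 0.19 / (0.73 + 0.19)
  = 0.3420 / 0.9200 = 0.372 μmol/min.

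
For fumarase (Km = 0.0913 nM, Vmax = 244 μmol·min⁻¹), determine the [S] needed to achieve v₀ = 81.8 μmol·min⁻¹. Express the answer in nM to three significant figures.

The required fractional saturation is v/Vmax = 81.8/244 = 0.3352.
Then [S]/(Km+[S]) = 0.3352 ⇒ [S] = 0.0913 × 0.3352/(1 − 0.3352) = 0.0460 nM.

0.0460 nM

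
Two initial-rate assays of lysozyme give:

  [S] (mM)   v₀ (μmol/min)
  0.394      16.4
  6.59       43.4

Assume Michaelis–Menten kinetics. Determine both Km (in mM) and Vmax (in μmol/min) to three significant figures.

From v = Vmax[S]/(Km+[S]), each point gives Vmax = v(Km+[S])/[S].
Equating: 16.4(Km+0.394)/0.394 = 43.4(Km+6.59)/6.59.
41.62·Km + 16.4 = 6.586·Km + 43.4, so (41.62 − 6.586)·Km = 43.4 − 16.4.
Km = 27.00/35.04 = 0.771 mM; then Vmax = 16.4(0.771+0.394)/0.394 = 48.5 μmol/min.

Km = 0.771 mM; Vmax = 48.5 μmol/min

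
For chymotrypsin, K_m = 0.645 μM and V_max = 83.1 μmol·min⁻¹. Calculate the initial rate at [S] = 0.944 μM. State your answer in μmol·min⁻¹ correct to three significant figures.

[S]/(Km+[S]) = 0.944/1.589 = 0.5941, the fractional saturation.
v = 0.5941 × Vmax = 0.5941 × 83.1 = 49.4 μmol·min⁻¹.

49.4 μmol·min⁻¹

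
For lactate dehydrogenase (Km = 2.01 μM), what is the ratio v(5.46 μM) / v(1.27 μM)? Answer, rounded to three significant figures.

1.89

Since Vmax cancels, v₂/v₁ = [S]₂(Km+[S]₁) / [S]₁(Km+[S]₂).
= 5.46×(2.01+1.27) / (1.27×(2.01+5.46)) = 17.91/9.487 = 1.89.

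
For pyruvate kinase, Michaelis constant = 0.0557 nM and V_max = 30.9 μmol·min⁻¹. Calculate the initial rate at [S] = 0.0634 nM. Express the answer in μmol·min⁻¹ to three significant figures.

[S]/(Km+[S]) = 0.0634/0.1191 = 0.5323, the fractional saturation.
v = 0.5323 × Vmax = 0.5323 × 30.9 = 16.4 μmol·min⁻¹.

16.4 μmol·min⁻¹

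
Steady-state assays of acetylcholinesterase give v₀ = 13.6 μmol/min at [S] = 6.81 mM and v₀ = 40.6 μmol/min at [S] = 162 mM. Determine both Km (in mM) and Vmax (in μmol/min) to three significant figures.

Km = 15.5 mM; Vmax = 44.5 μmol/min

From v = Vmax[S]/(Km+[S]), each point gives Vmax = v(Km+[S])/[S].
Equating: 13.6(Km+6.81)/6.81 = 40.6(Km+162)/162.
1.997·Km + 13.6 = 0.2506·Km + 40.6, so (1.997 − 0.2506)·Km = 40.6 − 13.6.
Km = 27.00/1.746 = 15.5 mM; then Vmax = 13.6(15.5+6.81)/6.81 = 44.5 μmol/min.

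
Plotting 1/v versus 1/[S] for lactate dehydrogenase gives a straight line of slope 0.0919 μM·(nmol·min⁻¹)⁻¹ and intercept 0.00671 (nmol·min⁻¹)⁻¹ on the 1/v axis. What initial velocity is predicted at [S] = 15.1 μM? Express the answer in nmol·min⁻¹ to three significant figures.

The y-intercept is 1/Vmax, so Vmax = 1/0.00671 = 149 nmol·min⁻¹.
The slope is Km/Vmax, so Km = 0.0919 × 149 = 13.7 μM.
Then v = 149 × 15.1/(13.7 + 15.1) = 78.1 nmol·min⁻¹.

78.1 nmol·min⁻¹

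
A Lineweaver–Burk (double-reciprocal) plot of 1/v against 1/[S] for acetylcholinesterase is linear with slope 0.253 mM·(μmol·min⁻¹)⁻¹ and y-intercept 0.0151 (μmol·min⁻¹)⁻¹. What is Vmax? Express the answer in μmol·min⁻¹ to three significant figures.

The y-intercept of a Lineweaver–Burk plot equals 1/Vmax, so Vmax = 1/0.0151 = 66.2 μmol·min⁻¹.

66.2 μmol·min⁻¹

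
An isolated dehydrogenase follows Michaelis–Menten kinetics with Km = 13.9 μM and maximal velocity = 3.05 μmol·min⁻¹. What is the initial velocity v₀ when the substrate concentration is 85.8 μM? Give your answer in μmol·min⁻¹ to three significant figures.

[S]/(Km+[S]) = 85.8/99.70 = 0.8606, the fractional saturation.
v = 0.8606 × Vmax = 0.8606 × 3.05 = 2.62 μmol·min⁻¹.

2.62 μmol·min⁻¹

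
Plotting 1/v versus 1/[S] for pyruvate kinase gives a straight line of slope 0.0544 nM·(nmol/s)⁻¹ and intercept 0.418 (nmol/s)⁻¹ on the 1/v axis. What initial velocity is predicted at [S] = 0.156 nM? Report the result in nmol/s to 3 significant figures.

1.30 nmol/s

The y-intercept is 1/Vmax, so Vmax = 1/0.418 = 2.39 nmol/s.
The slope is Km/Vmax, so Km = 0.0544 × 2.39 = 0.130 nM.
Then v = 2.39 × 0.156/(0.130 + 0.156) = 1.30 nmol/s.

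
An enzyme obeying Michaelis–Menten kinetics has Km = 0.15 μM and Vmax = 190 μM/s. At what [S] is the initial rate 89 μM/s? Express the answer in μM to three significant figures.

The required fractional saturation is v/Vmax = 89/190 = 0.4684.
Then [S]/(Km+[S]) = 0.4684 ⇒ [S] = 0.15 × 0.4684/(1 − 0.4684) = 0.132 μM.

0.132 μM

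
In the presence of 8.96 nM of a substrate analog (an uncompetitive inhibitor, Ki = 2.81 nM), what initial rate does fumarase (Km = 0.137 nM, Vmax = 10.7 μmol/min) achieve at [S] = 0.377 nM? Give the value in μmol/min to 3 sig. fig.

2.35 μmol/min

With α = 1 + [I]/Ki = 1 + 8.96/2.81 = 4.189, the uncompetitive rate law is v = (Vmax/α)·[S] / (Km/α + [S]).
v = (10.7/4.189)×0.377 / (0.137/4.189 + 0.377) = 0.9631/0.4097 = 2.35 μmol/min.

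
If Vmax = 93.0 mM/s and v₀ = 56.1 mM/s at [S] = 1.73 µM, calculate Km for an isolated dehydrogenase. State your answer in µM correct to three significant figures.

From v = Vmax[S]/(Km+[S]), Km = [S](Vmax − v)/v.
Km = 1.73 × (93.0 − 56.1) / 56.1 = 63.84/56.1 = 1.14 µM.

1.14 µM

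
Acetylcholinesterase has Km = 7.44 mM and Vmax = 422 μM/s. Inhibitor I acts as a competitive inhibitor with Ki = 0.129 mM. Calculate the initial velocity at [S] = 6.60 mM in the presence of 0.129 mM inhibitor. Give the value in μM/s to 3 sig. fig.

With α = 1 + [I]/Ki = 1 + 0.129/0.129 = 2.000, the competitive rate law is v = Vmax[S] / (αKm + [S]).
v = 422×6.60 / (2.000×7.44 + 6.60) = 2785/21.48 = 130 μM/s.

130 μM/s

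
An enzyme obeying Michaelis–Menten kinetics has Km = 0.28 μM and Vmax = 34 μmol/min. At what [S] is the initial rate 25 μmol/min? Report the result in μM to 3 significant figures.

The required fractional saturation is v/Vmax = 25/34 = 0.7353.
Then [S]/(Km+[S]) = 0.7353 ⇒ [S] = 0.28 × 0.7353/(1 − 0.7353) = 0.778 μM.

0.778 μM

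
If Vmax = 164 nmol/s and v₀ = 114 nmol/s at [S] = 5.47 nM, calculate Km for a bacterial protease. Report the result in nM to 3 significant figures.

v/Vmax = 114/164 = 0.6951 = [S]/(Km+[S]).
So Km + [S] = [S]/0.6951 = 7.869 nM, giving Km = 7.869 − 5.47 = 2.40 nM.

2.40 nM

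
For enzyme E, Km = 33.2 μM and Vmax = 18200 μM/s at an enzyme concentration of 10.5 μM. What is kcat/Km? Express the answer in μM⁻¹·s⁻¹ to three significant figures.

kcat = Vmax/[E]total = 18200/10.5 = 1730 s⁻¹.
kcat/Km = 1730/33.2 = 52.2 μM⁻¹·s⁻¹.

52.2 μM⁻¹·s⁻¹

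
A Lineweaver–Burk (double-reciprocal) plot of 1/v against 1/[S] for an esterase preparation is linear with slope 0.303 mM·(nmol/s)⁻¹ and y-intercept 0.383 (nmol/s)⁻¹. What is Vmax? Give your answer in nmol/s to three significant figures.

The y-intercept of a Lineweaver–Burk plot equals 1/Vmax, so Vmax = 1/0.383 = 2.61 nmol/s.

2.61 nmol/s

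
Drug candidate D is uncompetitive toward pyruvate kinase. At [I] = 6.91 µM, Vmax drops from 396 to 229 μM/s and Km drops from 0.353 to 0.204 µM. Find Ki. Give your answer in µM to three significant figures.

9.48 µM

Uncompetitive: Vmax,app = Vmax/α (and Km,app = Km/α) with α = 1 + [I]/Ki.
α = Vmax/Vmax,app = 396/229 = 1.729.
Since α = 1 + [I]/Ki, [I]/Ki = 1.729 − 1 = 0.7293 and Ki = 6.91/0.7293 = 9.48 µM.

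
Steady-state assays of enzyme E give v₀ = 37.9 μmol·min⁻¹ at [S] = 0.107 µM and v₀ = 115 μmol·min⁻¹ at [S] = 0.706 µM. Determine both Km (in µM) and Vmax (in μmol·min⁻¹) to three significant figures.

In reciprocal form, 1/v = (Km/Vmax)·(1/[S]) + 1/Vmax. The two points give (1/[S], 1/v) = (9.346, 0.02639) and (1.416, 0.008696).
Slope = (0.02639 − 0.008696)/(9.346 − 1.416) = 0.002231; intercept = 0.02639 − 0.002231×9.346 = 0.005536.
Vmax = 1/intercept = 181 μmol·min⁻¹; Km = slope × Vmax = 0.002231 × 181 = 0.403 µM.

Km = 0.403 µM; Vmax = 181 μmol·min⁻¹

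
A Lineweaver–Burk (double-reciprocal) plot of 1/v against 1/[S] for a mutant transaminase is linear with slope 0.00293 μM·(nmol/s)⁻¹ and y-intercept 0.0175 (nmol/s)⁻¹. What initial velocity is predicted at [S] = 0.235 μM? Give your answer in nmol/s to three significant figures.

33.4 nmol/s

The y-intercept is 1/Vmax, so Vmax = 1/0.0175 = 57.1 nmol/s.
The slope is Km/Vmax, so Km = 0.00293 × 57.1 = 0.167 μM.
Then v = 57.1 × 0.235/(0.167 + 0.235) = 33.4 nmol/s.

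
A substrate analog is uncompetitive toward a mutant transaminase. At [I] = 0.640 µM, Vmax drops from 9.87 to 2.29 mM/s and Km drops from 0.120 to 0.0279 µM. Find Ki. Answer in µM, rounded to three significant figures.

Uncompetitive: Vmax,app = Vmax/α (and Km,app = Km/α) with α = 1 + [I]/Ki.
α = Vmax/Vmax,app = 9.87/2.29 = 4.310.
Ki = [I]/(α − 1) = 0.640/3.310 = 0.193 µM.

0.193 µM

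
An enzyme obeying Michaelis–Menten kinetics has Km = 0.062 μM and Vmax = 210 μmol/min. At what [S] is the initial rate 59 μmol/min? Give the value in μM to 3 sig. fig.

The required fractional saturation is v/Vmax = 59/210 = 0.2810.
Then [S]/(Km+[S]) = 0.2810 ⇒ [S] = 0.062 × 0.2810/(1 − 0.2810) = 0.0242 μM.

0.0242 μM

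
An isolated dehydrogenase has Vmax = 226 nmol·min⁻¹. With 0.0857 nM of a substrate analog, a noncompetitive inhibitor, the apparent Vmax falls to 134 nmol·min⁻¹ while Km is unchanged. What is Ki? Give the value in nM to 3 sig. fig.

0.125 nM

Noncompetitive: Vmax,app = Vmax/α with α = 1 + [I]/Ki.
α = Vmax/Vmax,app = 226/134 = 1.687.
Since α = 1 + [I]/Ki, [I]/Ki = 1.687 − 1 = 0.6866 and Ki = 0.0857/0.6866 = 0.125 nM.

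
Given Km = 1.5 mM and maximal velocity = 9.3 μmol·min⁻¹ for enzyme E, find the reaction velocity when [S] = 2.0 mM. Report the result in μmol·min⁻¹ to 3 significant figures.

5.31 μmol·min⁻¹

v = Vmax·[S]/(Km + [S]) = 9.3 × 2.0 / (1.5 + 2.0)
  = 18.60 / 3.500 = 5.31 μmol·min⁻¹.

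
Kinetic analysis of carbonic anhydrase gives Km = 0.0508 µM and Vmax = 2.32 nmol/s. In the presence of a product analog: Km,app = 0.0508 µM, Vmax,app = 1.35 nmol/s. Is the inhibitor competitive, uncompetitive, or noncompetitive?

Vmax decreases (2.32 → 1.35 nmol/s) while Km is unchanged — pure noncompetitive inhibition.

noncompetitive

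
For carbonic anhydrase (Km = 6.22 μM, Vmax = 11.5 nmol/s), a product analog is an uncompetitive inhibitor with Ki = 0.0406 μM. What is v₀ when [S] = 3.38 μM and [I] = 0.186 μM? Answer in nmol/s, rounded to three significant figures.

α = 1 + [I]/Ki = 1 + 0.186/0.0406 = 5.581.
For an uncompetitive inhibitor, both parameters are divided by α, giving Vmax/α and Km/α: Km,app = 1.11 μM, Vmax,app = 2.06 nmol/s.
v = Vmax,app·[S]/(Km,app + [S]) = 2.06 × 3.38/(1.11 + 3.38) = 1.55 nmol/s.

1.55 nmol/s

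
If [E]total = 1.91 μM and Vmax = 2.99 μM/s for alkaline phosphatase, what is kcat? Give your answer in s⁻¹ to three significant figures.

kcat = Vmax/[E]total = 2.99 μM/s / 1.91 μM = 1.57 s⁻¹.

1.57 s⁻¹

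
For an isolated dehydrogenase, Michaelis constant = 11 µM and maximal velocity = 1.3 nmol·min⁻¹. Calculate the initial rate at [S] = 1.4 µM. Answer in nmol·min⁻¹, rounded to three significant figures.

v = Vmax·[S]/(Km + [S]) = 1.3 × 1.4 / (11 + 1.4)
  = 1.820 / 12.40 = 0.147 nmol·min⁻¹.

0.147 nmol·min⁻¹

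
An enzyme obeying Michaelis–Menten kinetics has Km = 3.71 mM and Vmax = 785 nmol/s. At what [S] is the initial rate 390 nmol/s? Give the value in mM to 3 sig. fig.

The required fractional saturation is v/Vmax = 390/785 = 0.4968.
Then [S]/(Km+[S]) = 0.4968 ⇒ [S] = 3.71 × 0.4968/(1 − 0.4968) = 3.66 mM.

3.66 mM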